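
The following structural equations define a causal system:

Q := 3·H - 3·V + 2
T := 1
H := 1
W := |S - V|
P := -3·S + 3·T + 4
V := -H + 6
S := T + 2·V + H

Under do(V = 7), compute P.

-41

The intervention breaks the incoming arrows to V: V := -H + 6 no longer applies, and V = 7.
S = T + 2·V + H  [with T=1, V=7, H=1]  = 16
P = -3·S + 3·T + 4  [with S=16, T=1]  = -41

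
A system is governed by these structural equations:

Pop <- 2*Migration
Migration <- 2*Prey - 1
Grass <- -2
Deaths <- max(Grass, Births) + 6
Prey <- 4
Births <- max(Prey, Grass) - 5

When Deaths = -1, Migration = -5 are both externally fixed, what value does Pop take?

-10

The joint intervention fixes Deaths = -1, Migration = -5, removing each variable's own equation.
Pop = 2*Migration  [with Migration=-5]  = -10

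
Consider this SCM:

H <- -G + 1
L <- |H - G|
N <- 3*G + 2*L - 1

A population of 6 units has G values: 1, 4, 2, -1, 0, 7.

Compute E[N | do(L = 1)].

7.5

Every unit gets L=1 under the intervention. N values become 4, 13, 7, -2, 1, 22; E[N|do(L=1)] = 7.5.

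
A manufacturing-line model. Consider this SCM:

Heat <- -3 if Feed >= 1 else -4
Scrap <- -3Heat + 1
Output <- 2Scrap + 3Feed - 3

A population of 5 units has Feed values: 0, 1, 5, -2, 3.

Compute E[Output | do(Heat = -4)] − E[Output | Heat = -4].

7.2

do(Heat=-4) breaks Heat's dependence on Feed. With Heat=-4 fixed, Output across the units is 23, 26, 38, 17, 32, mean 27.2.
Observing Heat=-4 restricts to units where Heat's equation naturally yields -4: Feed ∈ {0, -2}. In that subpopulation Output = 23, 17, mean 20.
Difference = 27.2 − 20 = 7.2.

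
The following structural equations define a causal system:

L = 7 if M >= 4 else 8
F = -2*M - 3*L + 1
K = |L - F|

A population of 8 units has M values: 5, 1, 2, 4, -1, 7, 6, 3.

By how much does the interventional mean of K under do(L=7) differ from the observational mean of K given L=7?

-4.25

do(L=7) breaks L's dependence on M. With L=7 fixed, K across the units is 37, 29, 31, 35, 25, 41, 39, 33, mean 33.75.
E[K|L=7] averages over only the 4 units with L=7 (M = 5, 4, 7, 6): K = 37, 35, 41, 39, mean 38.
Difference = 33.75 − 38 = -4.25.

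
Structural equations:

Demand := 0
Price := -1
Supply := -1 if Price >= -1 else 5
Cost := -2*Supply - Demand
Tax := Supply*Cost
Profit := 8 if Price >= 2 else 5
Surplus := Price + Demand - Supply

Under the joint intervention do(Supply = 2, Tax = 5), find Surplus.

Under do(Supply = 2, Tax = 5), each intervened variable's structural equation is replaced by its fixed value.
Surplus = Price + Demand - Supply  [with Price=-1, Demand=0, Supply=2]  = -3

-3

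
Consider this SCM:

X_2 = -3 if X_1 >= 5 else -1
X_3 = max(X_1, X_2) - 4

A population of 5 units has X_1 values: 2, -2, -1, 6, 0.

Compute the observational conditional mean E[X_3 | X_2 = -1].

-4

E[X_3|X_2=-1] averages over only the 4 units with X_2=-1 (X_1 = 2, -2, -1, 0): X_3 = -2, -5, -5, -4, mean -4.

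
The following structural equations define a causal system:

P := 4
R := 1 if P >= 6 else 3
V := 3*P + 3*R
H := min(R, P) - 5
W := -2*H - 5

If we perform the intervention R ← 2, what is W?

do(R=2) replaces the equation R := 1 if P >= 6 else 3 with the constant R = 2.
H = min(R, P) - 5  [with R=2, P=4]  = -3
W = -2*H - 5  [with H=-3]  = 1

1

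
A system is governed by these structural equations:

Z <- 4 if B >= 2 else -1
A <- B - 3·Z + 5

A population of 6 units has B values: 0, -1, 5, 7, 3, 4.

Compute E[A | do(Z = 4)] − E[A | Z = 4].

Under do(Z=4), Z's equation is replaced by Z=4 for every unit. Per-unit A: -7, -8, -2, 0, -4, -3. Mean = -4.
Observing Z=4 restricts to units where Z's equation naturally yields 4: B ∈ {5, 7, 3, 4}. In that subpopulation A = -2, 0, -4, -3, mean -2.25.
Difference = -4 − (-2.25) = -1.75.

-1.75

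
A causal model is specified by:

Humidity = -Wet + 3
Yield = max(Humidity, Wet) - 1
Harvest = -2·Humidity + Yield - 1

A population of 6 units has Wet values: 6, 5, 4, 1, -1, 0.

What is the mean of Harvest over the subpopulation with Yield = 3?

Conditioning on Yield=3 selects the 2 unit(s) with Wet ∈ {4, -1}. Their Harvest values: 4, -6. Mean = -1.

-1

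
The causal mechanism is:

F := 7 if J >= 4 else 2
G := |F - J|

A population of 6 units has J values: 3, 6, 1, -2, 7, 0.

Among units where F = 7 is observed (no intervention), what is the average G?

Conditioning on F=7 selects the 2 unit(s) with J ∈ {6, 7}. Their G values: 1, 0. Mean = 0.5.

0.5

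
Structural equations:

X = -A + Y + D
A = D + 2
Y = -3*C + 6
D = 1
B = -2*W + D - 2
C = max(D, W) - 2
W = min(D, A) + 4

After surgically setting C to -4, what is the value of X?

The intervention breaks the incoming arrows to C: C = max(D, W) - 2 no longer applies, and C = -4.
A = D + 2  [with D=1]  = 3
Y = -3*C + 6  [with C=-4]  = 18
X = -A + Y + D  [with A=3, Y=18, D=1]  = 16

16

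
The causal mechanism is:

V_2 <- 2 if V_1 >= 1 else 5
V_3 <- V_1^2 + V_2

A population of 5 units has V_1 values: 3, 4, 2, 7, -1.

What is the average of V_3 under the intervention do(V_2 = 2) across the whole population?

Every unit gets V_2=2 under the intervention. V_3 values become 11, 18, 6, 51, 3; E[V_3|do(V_2=2)] = 17.8.

17.8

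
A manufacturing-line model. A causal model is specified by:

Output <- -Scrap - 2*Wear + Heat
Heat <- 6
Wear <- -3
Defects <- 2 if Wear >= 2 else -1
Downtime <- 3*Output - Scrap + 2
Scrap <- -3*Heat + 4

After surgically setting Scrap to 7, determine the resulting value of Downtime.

10

Under do(Scrap=7), the mechanism Scrap <- -3*Heat + 4 is discarded; Scrap is fixed at 7.
Output = -Scrap - 2*Wear + Heat  [with Scrap=7, Wear=-3, Heat=6]  = 5
Downtime = 3*Output - Scrap + 2  [with Output=5, Scrap=7]  = 10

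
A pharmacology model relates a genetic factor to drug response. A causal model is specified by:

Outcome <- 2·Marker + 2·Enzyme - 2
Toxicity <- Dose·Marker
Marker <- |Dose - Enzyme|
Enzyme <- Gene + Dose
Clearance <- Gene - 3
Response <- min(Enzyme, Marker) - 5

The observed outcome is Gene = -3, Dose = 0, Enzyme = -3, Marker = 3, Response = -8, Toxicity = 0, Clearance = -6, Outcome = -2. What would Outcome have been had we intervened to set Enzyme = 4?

14

The intervention breaks the incoming arrows to Enzyme: Enzyme <- Gene + Dose no longer applies, and Enzyme = 4.
Marker = |Dose - Enzyme|  [with Dose=0, Enzyme=4]  = 4
Outcome = 2·Marker + 2·Enzyme - 2  [with Marker=4, Enzyme=4]  = 14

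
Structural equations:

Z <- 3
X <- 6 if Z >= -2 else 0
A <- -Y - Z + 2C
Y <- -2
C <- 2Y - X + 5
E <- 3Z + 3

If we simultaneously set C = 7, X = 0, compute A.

Setting C = 7, X = 0 by intervention discards those variables' equations.
A = -Y - Z + 2C  [with Y=-2, Z=3, C=7]  = 13

13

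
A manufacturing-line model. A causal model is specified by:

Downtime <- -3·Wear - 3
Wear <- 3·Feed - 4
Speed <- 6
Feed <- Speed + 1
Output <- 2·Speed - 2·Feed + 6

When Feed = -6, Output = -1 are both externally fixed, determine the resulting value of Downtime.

Setting Feed = -6, Output = -1 by intervention discards those variables' equations.
Wear = 3·Feed - 4  [with Feed=-6]  = -22
Downtime = -3·Wear - 3  [with Wear=-22]  = 63

63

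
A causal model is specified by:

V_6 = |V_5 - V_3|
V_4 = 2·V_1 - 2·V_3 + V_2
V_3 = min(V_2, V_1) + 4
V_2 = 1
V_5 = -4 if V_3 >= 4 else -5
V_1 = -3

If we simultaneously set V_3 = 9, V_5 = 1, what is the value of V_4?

-23

The joint intervention fixes V_3 = 9, V_5 = 1, removing each variable's own equation.
V_4 = 2·V_1 - 2·V_3 + V_2  [with V_1=-3, V_3=9, V_2=1]  = -23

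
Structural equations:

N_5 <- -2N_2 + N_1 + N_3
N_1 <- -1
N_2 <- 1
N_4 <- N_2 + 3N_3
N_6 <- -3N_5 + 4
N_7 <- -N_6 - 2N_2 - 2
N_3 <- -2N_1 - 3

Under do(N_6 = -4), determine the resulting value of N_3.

-1

do(N_6=-4) replaces the equation N_6 <- -3N_5 + 4 with the constant N_6 = -4.
N_3 is not downstream of the intervention, so its value is determined by the original equations.
N_3 = -2N_1 - 3  [with N_1=-1]  = -1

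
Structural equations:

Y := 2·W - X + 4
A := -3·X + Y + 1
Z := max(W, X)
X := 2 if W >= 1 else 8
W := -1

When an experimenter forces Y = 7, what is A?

The intervention breaks the incoming arrows to Y: Y := 2·W - X + 4 no longer applies, and Y = 7.
X = 2 if W >= 1 else 8  [with W=-1]  = 8
A = -3·X + Y + 1  [with X=8, Y=7]  = -16

-16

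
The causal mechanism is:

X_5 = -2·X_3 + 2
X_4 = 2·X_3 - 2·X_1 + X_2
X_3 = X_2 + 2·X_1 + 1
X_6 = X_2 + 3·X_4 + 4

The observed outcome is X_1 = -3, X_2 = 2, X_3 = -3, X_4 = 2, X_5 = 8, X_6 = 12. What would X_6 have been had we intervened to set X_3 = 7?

The intervention breaks the incoming arrows to X_3: X_3 = X_2 + 2·X_1 + 1 no longer applies, and X_3 = 7.
X_4 = 2·X_3 - 2·X_1 + X_2  [with X_3=7, X_1=-3, X_2=2]  = 22
X_6 = X_2 + 3·X_4 + 4  [with X_2=2, X_4=22]  = 72

72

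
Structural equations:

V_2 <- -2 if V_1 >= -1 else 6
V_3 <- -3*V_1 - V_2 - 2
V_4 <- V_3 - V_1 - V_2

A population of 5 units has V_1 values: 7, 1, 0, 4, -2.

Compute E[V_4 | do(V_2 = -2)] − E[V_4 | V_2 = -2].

The intervention sets V_2=-2 in all 5 units regardless of V_1. Recomputing V_4 per unit gives -26, -2, 2, -14, 10; average -6.
Observing V_2=-2 restricts to units where V_2's equation naturally yields -2: V_1 ∈ {7, 1, 0, 4}. In that subpopulation V_4 = -26, -2, 2, -14, mean -10.
Difference = -6 − (-10) = 4.

4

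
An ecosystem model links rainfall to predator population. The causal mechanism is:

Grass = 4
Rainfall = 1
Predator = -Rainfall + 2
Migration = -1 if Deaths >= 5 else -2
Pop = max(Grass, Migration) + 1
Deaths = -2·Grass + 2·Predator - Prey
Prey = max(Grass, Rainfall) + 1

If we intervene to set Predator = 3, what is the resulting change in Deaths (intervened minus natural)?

Intervening sets Predator = 3 and removes its equation (Predator = -Rainfall + 2).
Prey = max(Grass, Rainfall) + 1  [with Grass=4, Rainfall=1]  = 5
Deaths = -2·Grass + 2·Predator - Prey  [with Grass=4, Predator=3, Prey=5]  = -7
Without intervention: Prey = max(Grass, Rainfall) + 1  [with Grass=4, Rainfall=1]  = 5; Predator = -Rainfall + 2  [with Rainfall=1]  = 1; Deaths = -2·Grass + 2·Predator - Prey  [with Grass=4, Predator=1, Prey=5]  = -11.
Change = -7 − (-11) = 4.

4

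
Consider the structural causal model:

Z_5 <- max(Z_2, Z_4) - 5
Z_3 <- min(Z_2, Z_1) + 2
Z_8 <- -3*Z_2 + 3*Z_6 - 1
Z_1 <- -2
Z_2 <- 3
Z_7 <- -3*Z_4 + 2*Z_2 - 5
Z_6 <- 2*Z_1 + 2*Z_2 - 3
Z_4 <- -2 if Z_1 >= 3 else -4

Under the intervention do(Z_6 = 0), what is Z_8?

-10

Intervening sets Z_6 = 0 and removes its equation (Z_6 <- 2*Z_1 + 2*Z_2 - 3).
Z_8 = -3*Z_2 + 3*Z_6 - 1  [with Z_2=3, Z_6=0]  = -10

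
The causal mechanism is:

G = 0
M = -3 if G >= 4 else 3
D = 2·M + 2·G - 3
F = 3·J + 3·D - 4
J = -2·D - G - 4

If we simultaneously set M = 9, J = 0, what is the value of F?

41

Setting M = 9, J = 0 by intervention discards those variables' equations.
D = 2·M + 2·G - 3  [with M=9, G=0]  = 15
F = 3·J + 3·D - 4  [with J=0, D=15]  = 41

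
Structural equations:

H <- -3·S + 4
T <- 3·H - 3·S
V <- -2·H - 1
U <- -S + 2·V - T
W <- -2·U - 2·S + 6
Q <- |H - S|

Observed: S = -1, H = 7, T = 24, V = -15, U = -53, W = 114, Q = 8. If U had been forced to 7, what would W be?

The intervention breaks the incoming arrows to U: U <- -S + 2·V - T no longer applies, and U = 7.
W = -2·U - 2·S + 6  [with U=7, S=-1]  = -6

-6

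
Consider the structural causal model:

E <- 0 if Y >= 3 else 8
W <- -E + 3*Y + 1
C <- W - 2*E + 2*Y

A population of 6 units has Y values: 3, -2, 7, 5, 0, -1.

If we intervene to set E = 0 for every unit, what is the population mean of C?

11

Every unit gets E=0 under the intervention. C values become 16, -9, 36, 26, 1, -4; E[C|do(E=0)] = 11.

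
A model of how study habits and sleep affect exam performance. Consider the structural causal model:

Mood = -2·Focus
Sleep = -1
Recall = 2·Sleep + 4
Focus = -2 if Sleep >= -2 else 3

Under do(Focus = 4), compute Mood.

-8

The intervention breaks the incoming arrows to Focus: Focus = -2 if Sleep >= -2 else 3 no longer applies, and Focus = 4.
Mood = -2·Focus  [with Focus=4]  = -8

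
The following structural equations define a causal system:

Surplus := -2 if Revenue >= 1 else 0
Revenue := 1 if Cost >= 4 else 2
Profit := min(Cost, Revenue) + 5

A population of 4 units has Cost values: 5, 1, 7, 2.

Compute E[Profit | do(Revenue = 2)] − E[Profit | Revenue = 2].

0.25

The intervention sets Revenue=2 in all 4 units regardless of Cost. Recomputing Profit per unit gives 7, 6, 7, 7; average 6.75.
Observing Revenue=2 restricts to units where Revenue's equation naturally yields 2: Cost ∈ {1, 2}. In that subpopulation Profit = 6, 7, mean 6.5.
Difference = 6.75 − 6.5 = 0.25.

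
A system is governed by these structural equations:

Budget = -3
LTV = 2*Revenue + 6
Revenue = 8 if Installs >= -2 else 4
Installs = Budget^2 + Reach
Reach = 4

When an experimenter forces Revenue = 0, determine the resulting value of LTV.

Intervening sets Revenue = 0 and removes its equation (Revenue = 8 if Installs >= -2 else 4).
LTV = 2*Revenue + 6  [with Revenue=0]  = 6

6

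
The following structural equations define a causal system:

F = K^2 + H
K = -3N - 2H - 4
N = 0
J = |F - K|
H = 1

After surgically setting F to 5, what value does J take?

11

Intervening sets F = 5 and removes its equation (F = K^2 + H).
K = -3N - 2H - 4  [with N=0, H=1]  = -6
J = |F - K|  [with F=5, K=-6]  = 11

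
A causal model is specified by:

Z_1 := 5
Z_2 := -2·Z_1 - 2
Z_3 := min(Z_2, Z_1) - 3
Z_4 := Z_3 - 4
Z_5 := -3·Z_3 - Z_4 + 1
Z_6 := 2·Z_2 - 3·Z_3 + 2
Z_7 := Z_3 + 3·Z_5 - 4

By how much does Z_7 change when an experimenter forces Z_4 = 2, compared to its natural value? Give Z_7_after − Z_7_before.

-63

The intervention breaks the incoming arrows to Z_4: Z_4 := Z_3 - 4 no longer applies, and Z_4 = 2.
Z_2 = -2·Z_1 - 2  [with Z_1=5]  = -12
Z_3 = min(Z_2, Z_1) - 3  [with Z_2=-12, Z_1=5]  = -15
Z_5 = -3·Z_3 - Z_4 + 1  [with Z_3=-15, Z_4=2]  = 44
Z_7 = Z_3 + 3·Z_5 - 4  [with Z_3=-15, Z_5=44]  = 113
Without intervention: Z_2 = -2·Z_1 - 2  [with Z_1=5]  = -12; Z_3 = min(Z_2, Z_1) - 3  [with Z_2=-12, Z_1=5]  = -15; Z_4 = Z_3 - 4  [with Z_3=-15]  = -19; Z_5 = -3·Z_3 - Z_4 + 1  [with Z_3=-15, Z_4=-19]  = 65; Z_7 = Z_3 + 3·Z_5 - 4  [with Z_3=-15, Z_5=65]  = 176.
Change = 113 − 176 = -63.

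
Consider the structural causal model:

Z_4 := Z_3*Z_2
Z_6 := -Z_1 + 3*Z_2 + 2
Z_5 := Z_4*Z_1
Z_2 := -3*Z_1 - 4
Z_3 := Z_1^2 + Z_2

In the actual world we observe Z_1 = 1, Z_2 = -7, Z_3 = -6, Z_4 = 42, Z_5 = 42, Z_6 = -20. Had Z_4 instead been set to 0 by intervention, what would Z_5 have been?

0

Intervening sets Z_4 = 0 and removes its equation (Z_4 := Z_3*Z_2).
Z_5 = Z_4*Z_1  [with Z_4=0, Z_1=1]  = 0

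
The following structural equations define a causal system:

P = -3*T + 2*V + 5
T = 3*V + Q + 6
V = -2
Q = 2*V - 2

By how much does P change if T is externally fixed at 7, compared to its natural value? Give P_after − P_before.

The intervention breaks the incoming arrows to T: T = 3*V + Q + 6 no longer applies, and T = 7.
P = -3*T + 2*V + 5  [with T=7, V=-2]  = -20
Without intervention: Q = 2*V - 2  [with V=-2]  = -6; T = 3*V + Q + 6  [with V=-2, Q=-6]  = -6; P = -3*T + 2*V + 5  [with T=-6, V=-2]  = 19.
Change = -20 − 19 = -39.

-39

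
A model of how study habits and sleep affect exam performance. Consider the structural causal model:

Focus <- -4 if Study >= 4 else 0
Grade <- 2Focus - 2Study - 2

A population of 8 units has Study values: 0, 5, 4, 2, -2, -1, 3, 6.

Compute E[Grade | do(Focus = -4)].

do(Focus=-4) breaks Focus's dependence on Study. With Focus=-4 fixed, Grade across the units is -10, -20, -18, -14, -6, -8, -16, -22, mean -14.25.

-14.25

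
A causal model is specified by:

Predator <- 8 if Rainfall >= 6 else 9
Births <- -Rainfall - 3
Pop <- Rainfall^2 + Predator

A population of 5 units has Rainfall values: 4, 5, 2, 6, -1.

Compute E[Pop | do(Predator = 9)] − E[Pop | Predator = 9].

Every unit gets Predator=9 under the intervention. Pop values become 25, 34, 13, 45, 10; E[Pop|do(Predator=9)] = 25.4.
E[Pop|Predator=9] averages over only the 4 units with Predator=9 (Rainfall = 4, 5, 2, -1): Pop = 25, 34, 13, 10, mean 20.5.
Difference = 25.4 − 20.5 = 4.9.

4.9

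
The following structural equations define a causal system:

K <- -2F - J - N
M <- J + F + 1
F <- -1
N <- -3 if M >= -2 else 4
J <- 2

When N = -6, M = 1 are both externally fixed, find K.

The joint intervention fixes N = -6, M = 1, removing each variable's own equation.
K = -2F - J - N  [with F=-1, J=2, N=-6]  = 6

6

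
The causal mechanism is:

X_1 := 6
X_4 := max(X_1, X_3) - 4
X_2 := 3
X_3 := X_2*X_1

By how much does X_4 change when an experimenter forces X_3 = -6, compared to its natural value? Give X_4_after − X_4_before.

-12

The intervention breaks the incoming arrows to X_3: X_3 := X_2*X_1 no longer applies, and X_3 = -6.
X_4 = max(X_1, X_3) - 4  [with X_1=6, X_3=-6]  = 2
Without intervention: X_3 = X_2*X_1  [with X_2=3, X_1=6]  = 18; X_4 = max(X_1, X_3) - 4  [with X_1=6, X_3=18]  = 14.
Change = 2 − 14 = -12.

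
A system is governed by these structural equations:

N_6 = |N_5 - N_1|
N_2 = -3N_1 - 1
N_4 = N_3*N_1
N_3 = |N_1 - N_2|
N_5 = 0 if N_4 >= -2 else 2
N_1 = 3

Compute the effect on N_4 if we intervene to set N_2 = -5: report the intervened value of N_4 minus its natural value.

-15

Under do(N_2=-5), the mechanism N_2 = -3N_1 - 1 is discarded; N_2 is fixed at -5.
N_3 = |N_1 - N_2|  [with N_1=3, N_2=-5]  = 8
N_4 = N_3*N_1  [with N_3=8, N_1=3]  = 24
Without intervention: N_2 = -3N_1 - 1  [with N_1=3]  = -10; N_3 = |N_1 - N_2|  [with N_1=3, N_2=-10]  = 13; N_4 = N_3*N_1  [with N_3=13, N_1=3]  = 39.
Change = 24 − 39 = -15.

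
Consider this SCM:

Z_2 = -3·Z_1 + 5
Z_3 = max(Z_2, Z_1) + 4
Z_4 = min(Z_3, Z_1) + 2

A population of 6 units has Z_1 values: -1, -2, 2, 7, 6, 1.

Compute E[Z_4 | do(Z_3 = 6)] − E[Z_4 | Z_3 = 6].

0.5

The intervention sets Z_3=6 in all 6 units regardless of Z_1. Recomputing Z_4 per unit gives 1, 0, 4, 8, 8, 3; average 4.
E[Z_4|Z_3=6] averages over only the 2 units with Z_3=6 (Z_1 = 2, 1): Z_4 = 4, 3, mean 3.5.
Difference = 4 − 3.5 = 0.5.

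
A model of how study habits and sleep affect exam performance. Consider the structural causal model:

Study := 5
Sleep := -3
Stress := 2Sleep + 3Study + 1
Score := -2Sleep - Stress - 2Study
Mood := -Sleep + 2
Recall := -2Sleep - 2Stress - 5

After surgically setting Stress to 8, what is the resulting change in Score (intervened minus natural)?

2

The intervention breaks the incoming arrows to Stress: Stress := 2Sleep + 3Study + 1 no longer applies, and Stress = 8.
Score = -2Sleep - Stress - 2Study  [with Sleep=-3, Stress=8, Study=5]  = -12
Without intervention: Stress = 2Sleep + 3Study + 1  [with Sleep=-3, Study=5]  = 10; Score = -2Sleep - Stress - 2Study  [with Sleep=-3, Stress=10, Study=5]  = -14.
Change = -12 − (-14) = 2.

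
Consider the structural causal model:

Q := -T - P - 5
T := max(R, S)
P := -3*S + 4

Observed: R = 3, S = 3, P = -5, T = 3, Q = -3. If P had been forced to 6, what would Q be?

do(P=6) replaces the equation P := -3*S + 4 with the constant P = 6.
T = max(R, S)  [with R=3, S=3]  = 3
Q = -T - P - 5  [with T=3, P=6]  = -14

-14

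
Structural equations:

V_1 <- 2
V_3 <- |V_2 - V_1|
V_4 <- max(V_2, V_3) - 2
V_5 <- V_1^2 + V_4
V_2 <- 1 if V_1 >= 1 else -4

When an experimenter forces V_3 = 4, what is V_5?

6

do(V_3=4) replaces the equation V_3 <- |V_2 - V_1| with the constant V_3 = 4.
V_2 = 1 if V_1 >= 1 else -4  [with V_1=2]  = 1
V_4 = max(V_2, V_3) - 2  [with V_2=1, V_3=4]  = 2
V_5 = V_1^2 + V_4  [with V_1=2, V_4=2]  = 6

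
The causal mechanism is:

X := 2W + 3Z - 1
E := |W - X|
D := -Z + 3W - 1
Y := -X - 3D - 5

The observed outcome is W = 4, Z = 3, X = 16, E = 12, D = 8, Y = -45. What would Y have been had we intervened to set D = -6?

The intervention breaks the incoming arrows to D: D := -Z + 3W - 1 no longer applies, and D = -6.
X = 2W + 3Z - 1  [with W=4, Z=3]  = 16
Y = -X - 3D - 5  [with X=16, D=-6]  = -3

-3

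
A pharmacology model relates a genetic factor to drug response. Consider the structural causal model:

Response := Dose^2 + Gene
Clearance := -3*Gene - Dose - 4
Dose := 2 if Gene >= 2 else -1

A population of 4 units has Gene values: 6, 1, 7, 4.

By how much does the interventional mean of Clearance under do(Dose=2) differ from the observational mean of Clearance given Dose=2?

3.5

do(Dose=2) breaks Dose's dependence on Gene. With Dose=2 fixed, Clearance across the units is -24, -9, -27, -18, mean -19.5.
Conditioning on Dose=2 selects the 3 unit(s) with Gene ∈ {6, 7, 4}. Their Clearance values: -24, -27, -18. Mean = -23.
Difference = -19.5 − (-23) = 3.5.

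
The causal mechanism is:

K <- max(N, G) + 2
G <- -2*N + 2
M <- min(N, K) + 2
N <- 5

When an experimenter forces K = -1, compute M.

The intervention breaks the incoming arrows to K: K <- max(N, G) + 2 no longer applies, and K = -1.
M = min(N, K) + 2  [with N=5, K=-1]  = 1

1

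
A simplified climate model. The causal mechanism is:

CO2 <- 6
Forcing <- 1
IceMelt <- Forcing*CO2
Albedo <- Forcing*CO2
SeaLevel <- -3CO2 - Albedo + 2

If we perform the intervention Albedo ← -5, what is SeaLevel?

-11

Intervening sets Albedo = -5 and removes its equation (Albedo <- Forcing*CO2).
SeaLevel = -3CO2 - Albedo + 2  [with CO2=6, Albedo=-5]  = -11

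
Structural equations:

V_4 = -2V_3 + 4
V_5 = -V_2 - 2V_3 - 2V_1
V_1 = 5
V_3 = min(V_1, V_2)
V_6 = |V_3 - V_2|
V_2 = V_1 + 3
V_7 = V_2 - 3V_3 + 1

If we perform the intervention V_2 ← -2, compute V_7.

Under do(V_2=-2), the mechanism V_2 = V_1 + 3 is discarded; V_2 is fixed at -2.
V_3 = min(V_1, V_2)  [with V_1=5, V_2=-2]  = -2
V_7 = V_2 - 3V_3 + 1  [with V_2=-2, V_3=-2]  = 5

5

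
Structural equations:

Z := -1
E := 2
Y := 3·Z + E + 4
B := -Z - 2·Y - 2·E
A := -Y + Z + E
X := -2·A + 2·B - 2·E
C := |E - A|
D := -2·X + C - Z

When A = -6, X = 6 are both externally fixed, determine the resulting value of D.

Setting A = -6, X = 6 by intervention discards those variables' equations.
C = |E - A|  [with E=2, A=-6]  = 8
D = -2·X + C - Z  [with X=6, C=8, Z=-1]  = -3

-3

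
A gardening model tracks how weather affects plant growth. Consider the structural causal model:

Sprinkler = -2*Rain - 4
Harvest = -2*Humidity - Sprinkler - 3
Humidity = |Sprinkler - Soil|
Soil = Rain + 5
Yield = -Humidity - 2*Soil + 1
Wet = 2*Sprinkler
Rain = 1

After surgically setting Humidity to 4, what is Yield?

-15

The intervention breaks the incoming arrows to Humidity: Humidity = |Sprinkler - Soil| no longer applies, and Humidity = 4.
Soil = Rain + 5  [with Rain=1]  = 6
Yield = -Humidity - 2*Soil + 1  [with Humidity=4, Soil=6]  = -15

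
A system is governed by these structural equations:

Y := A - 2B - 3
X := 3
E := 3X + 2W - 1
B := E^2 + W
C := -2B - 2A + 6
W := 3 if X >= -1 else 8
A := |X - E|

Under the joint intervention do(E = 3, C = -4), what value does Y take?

-27

Under do(E = 3, C = -4), each intervened variable's structural equation is replaced by its fixed value.
W = 3 if X >= -1 else 8  [with X=3]  = 3
B = E^2 + W  [with E=3, W=3]  = 12
A = |X - E|  [with X=3, E=3]  = 0
Y = A - 2B - 3  [with A=0, B=12]  = -27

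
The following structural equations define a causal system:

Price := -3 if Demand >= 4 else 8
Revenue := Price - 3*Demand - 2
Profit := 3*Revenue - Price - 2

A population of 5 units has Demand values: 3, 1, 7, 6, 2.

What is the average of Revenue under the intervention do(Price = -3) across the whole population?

Every unit gets Price=-3 under the intervention. Revenue values become -14, -8, -26, -23, -11; E[Revenue|do(Price=-3)] = -16.4.

-16.4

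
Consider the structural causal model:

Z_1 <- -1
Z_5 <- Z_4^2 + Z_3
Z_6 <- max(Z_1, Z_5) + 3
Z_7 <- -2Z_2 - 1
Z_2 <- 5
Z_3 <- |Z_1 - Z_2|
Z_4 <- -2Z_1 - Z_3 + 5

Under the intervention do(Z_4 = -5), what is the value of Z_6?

34

Under do(Z_4=-5), the mechanism Z_4 <- -2Z_1 - Z_3 + 5 is discarded; Z_4 is fixed at -5.
Z_3 = |Z_1 - Z_2|  [with Z_1=-1, Z_2=5]  = 6
Z_5 = Z_4^2 + Z_3  [with Z_4=-5, Z_3=6]  = 31
Z_6 = max(Z_1, Z_5) + 3  [with Z_1=-1, Z_5=31]  = 34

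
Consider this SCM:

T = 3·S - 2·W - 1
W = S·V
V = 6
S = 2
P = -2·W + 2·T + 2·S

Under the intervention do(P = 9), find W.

12

do(P=9) replaces the equation P = -2·W + 2·T + 2·S with the constant P = 9.
W is not downstream of the intervention, so its value is determined by the original equations.
W = S·V  [with S=2, V=6]  = 12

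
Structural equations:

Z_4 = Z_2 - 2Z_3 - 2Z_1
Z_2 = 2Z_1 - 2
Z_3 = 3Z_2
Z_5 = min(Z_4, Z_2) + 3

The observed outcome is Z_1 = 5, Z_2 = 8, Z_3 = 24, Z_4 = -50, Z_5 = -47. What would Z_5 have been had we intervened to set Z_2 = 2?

-17

do(Z_2=2) replaces the equation Z_2 = 2Z_1 - 2 with the constant Z_2 = 2.
Z_3 = 3Z_2  [with Z_2=2]  = 6
Z_4 = Z_2 - 2Z_3 - 2Z_1  [with Z_2=2, Z_3=6, Z_1=5]  = -20
Z_5 = min(Z_4, Z_2) + 3  [with Z_4=-20, Z_2=2]  = -17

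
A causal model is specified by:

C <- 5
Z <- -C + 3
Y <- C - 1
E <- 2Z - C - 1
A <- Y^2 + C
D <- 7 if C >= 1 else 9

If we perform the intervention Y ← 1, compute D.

7

The intervention breaks the incoming arrows to Y: Y <- C - 1 no longer applies, and Y = 1.
No directed path runs from Y to D, so D keeps its natural value.
D = 7 if C >= 1 else 9  [with C=5]  = 7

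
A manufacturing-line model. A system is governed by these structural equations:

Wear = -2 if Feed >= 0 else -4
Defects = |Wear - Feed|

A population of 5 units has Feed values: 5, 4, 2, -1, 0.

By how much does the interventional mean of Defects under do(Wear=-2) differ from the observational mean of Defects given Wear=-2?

-0.75

Every unit gets Wear=-2 under the intervention. Defects values become 7, 6, 4, 1, 2; E[Defects|do(Wear=-2)] = 4.
Conditioning on Wear=-2 selects the 4 unit(s) with Feed ∈ {5, 4, 2, 0}. Their Defects values: 7, 6, 4, 2. Mean = 4.75.
Difference = 4 − 4.75 = -0.75.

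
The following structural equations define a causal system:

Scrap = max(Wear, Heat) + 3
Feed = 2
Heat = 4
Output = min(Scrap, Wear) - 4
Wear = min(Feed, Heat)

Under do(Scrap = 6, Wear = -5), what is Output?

-9

The joint intervention fixes Scrap = 6, Wear = -5, removing each variable's own equation.
Output = min(Scrap, Wear) - 4  [with Scrap=6, Wear=-5]  = -9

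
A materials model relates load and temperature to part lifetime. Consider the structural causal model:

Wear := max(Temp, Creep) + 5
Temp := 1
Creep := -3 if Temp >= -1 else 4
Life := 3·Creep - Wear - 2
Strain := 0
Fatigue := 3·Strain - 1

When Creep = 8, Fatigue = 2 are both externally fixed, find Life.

9

Setting Creep = 8, Fatigue = 2 by intervention discards those variables' equations.
Wear = max(Temp, Creep) + 5  [with Temp=1, Creep=8]  = 13
Life = 3·Creep - Wear - 2  [with Creep=8, Wear=13]  = 9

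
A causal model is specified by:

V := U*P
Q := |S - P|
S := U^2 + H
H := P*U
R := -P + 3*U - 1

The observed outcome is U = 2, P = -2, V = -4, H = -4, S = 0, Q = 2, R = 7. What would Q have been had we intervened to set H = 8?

14

Under do(H=8), the mechanism H := P*U is discarded; H is fixed at 8.
S = U^2 + H  [with U=2, H=8]  = 12
Q = |S - P|  [with S=12, P=-2]  = 14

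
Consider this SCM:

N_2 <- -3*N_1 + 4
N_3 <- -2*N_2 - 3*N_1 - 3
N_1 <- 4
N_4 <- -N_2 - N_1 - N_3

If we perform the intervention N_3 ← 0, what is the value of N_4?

The intervention breaks the incoming arrows to N_3: N_3 <- -2*N_2 - 3*N_1 - 3 no longer applies, and N_3 = 0.
N_2 = -3*N_1 + 4  [with N_1=4]  = -8
N_4 = -N_2 - N_1 - N_3  [with N_2=-8, N_1=4, N_3=0]  = 4

4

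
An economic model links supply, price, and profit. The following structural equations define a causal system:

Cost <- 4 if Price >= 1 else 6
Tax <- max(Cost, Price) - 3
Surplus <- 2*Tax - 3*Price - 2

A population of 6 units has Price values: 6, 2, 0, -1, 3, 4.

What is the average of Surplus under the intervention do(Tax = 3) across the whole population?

do(Tax=3) breaks Tax's dependence on Price. With Tax=3 fixed, Surplus across the units is -14, -2, 4, 7, -5, -8, mean -3.

-3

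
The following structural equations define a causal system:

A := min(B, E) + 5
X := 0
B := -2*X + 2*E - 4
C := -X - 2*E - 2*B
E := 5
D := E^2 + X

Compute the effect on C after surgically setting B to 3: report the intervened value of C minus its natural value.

6

The intervention breaks the incoming arrows to B: B := -2*X + 2*E - 4 no longer applies, and B = 3.
C = -X - 2*E - 2*B  [with X=0, E=5, B=3]  = -16
Without intervention: B = -2*X + 2*E - 4  [with X=0, E=5]  = 6; C = -X - 2*E - 2*B  [with X=0, E=5, B=6]  = -22.
Change = -16 − (-22) = 6.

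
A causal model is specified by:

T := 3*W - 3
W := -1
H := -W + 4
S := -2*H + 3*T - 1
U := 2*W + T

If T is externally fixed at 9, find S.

do(T=9) replaces the equation T := 3*W - 3 with the constant T = 9.
H = -W + 4  [with W=-1]  = 5
S = -2*H + 3*T - 1  [with H=5, T=9]  = 16

16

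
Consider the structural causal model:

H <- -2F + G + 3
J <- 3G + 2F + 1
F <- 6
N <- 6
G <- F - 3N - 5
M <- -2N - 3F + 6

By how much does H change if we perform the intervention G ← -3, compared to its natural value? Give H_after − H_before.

14

The intervention breaks the incoming arrows to G: G <- F - 3N - 5 no longer applies, and G = -3.
H = -2F + G + 3  [with F=6, G=-3]  = -12
Without intervention: G = F - 3N - 5  [with F=6, N=6]  = -17; H = -2F + G + 3  [with F=6, G=-17]  = -26.
Change = -12 − (-26) = 14.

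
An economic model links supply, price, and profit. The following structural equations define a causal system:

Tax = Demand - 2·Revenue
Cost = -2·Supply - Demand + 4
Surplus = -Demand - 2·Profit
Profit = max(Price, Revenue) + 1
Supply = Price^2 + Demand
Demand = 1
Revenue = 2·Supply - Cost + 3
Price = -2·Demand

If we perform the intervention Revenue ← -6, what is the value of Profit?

Under do(Revenue=-6), the mechanism Revenue = 2·Supply - Cost + 3 is discarded; Revenue is fixed at -6.
Price = -2·Demand  [with Demand=1]  = -2
Profit = max(Price, Revenue) + 1  [with Price=-2, Revenue=-6]  = -1

-1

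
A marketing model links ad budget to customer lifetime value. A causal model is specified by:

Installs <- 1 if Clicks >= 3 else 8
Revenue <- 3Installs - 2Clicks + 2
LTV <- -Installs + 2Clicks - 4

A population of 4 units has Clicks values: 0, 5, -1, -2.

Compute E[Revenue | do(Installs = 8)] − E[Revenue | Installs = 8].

The intervention sets Installs=8 in all 4 units regardless of Clicks. Recomputing Revenue per unit gives 26, 16, 28, 30; average 25.
E[Revenue|Installs=8] averages over only the 3 units with Installs=8 (Clicks = 0, -1, -2): Revenue = 26, 28, 30, mean 28.
Difference = 25 − 28 = -3.

-3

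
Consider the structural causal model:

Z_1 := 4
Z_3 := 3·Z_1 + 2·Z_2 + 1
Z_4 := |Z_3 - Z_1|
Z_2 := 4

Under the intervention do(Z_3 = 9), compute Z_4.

The intervention breaks the incoming arrows to Z_3: Z_3 := 3·Z_1 + 2·Z_2 + 1 no longer applies, and Z_3 = 9.
Z_4 = |Z_3 - Z_1|  [with Z_3=9, Z_1=4]  = 5

5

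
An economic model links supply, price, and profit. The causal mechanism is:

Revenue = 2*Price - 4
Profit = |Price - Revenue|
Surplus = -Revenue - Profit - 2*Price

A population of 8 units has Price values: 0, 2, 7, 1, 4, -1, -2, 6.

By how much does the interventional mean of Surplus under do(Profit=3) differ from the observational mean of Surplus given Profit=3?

7.5

Every unit gets Profit=3 under the intervention. Surplus values become 1, -7, -27, -3, -15, 5, 9, -23; E[Surplus|do(Profit=3)] = -7.5.
E[Surplus|Profit=3] averages over only the 2 units with Profit=3 (Price = 7, 1): Surplus = -27, -3, mean -15.
Difference = -7.5 − (-15) = 7.5.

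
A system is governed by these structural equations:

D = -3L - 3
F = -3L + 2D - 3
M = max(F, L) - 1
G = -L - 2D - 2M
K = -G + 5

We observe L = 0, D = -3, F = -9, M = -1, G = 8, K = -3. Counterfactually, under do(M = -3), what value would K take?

-7

Under do(M=-3), the mechanism M = max(F, L) - 1 is discarded; M is fixed at -3.
D = -3L - 3  [with L=0]  = -3
G = -L - 2D - 2M  [with L=0, D=-3, M=-3]  = 12
K = -G + 5  [with G=12]  = -7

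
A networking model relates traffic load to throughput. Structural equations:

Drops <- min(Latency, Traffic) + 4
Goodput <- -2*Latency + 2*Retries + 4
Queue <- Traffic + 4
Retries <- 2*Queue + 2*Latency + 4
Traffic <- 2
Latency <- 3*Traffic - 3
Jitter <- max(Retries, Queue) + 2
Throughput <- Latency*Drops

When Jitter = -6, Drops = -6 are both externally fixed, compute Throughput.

Under do(Jitter = -6, Drops = -6), each intervened variable's structural equation is replaced by its fixed value.
Latency = 3*Traffic - 3  [with Traffic=2]  = 3
Throughput = Latency*Drops  [with Latency=3, Drops=-6]  = -18

-18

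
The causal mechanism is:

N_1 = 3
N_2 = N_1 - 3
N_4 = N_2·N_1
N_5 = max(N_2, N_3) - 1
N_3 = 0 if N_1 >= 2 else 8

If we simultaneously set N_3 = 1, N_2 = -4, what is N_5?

Setting N_3 = 1, N_2 = -4 by intervention discards those variables' equations.
N_5 = max(N_2, N_3) - 1  [with N_2=-4, N_3=1]  = 0

0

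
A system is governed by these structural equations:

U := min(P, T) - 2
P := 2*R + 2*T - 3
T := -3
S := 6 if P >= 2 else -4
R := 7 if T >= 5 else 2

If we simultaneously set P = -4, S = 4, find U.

-6

The joint intervention fixes P = -4, S = 4, removing each variable's own equation.
U = min(P, T) - 2  [with P=-4, T=-3]  = -6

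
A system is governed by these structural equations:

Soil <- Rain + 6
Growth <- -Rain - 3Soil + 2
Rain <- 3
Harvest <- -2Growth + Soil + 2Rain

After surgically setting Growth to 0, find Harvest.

The intervention breaks the incoming arrows to Growth: Growth <- -Rain - 3Soil + 2 no longer applies, and Growth = 0.
Soil = Rain + 6  [with Rain=3]  = 9
Harvest = -2Growth + Soil + 2Rain  [with Growth=0, Soil=9, Rain=3]  = 15

15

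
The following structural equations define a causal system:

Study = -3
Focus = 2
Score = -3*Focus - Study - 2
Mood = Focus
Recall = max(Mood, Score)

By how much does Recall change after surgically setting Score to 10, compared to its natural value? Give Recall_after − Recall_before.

do(Score=10) replaces the equation Score = -3*Focus - Study - 2 with the constant Score = 10.
Mood = Focus  [with Focus=2]  = 2
Recall = max(Mood, Score)  [with Mood=2, Score=10]  = 10
Without intervention: Score = -3*Focus - Study - 2  [with Focus=2, Study=-3]  = -5; Mood = Focus  [with Focus=2]  = 2; Recall = max(Mood, Score)  [with Mood=2, Score=-5]  = 2.
Change = 10 − 2 = 8.

8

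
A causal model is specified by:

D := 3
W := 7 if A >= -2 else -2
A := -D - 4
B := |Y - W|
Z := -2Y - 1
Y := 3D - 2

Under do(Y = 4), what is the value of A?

-7

The intervention breaks the incoming arrows to Y: Y := 3D - 2 no longer applies, and Y = 4.
Since A is not a descendant of the intervened variable, it is unaffected.
A = -D - 4  [with D=3]  = -7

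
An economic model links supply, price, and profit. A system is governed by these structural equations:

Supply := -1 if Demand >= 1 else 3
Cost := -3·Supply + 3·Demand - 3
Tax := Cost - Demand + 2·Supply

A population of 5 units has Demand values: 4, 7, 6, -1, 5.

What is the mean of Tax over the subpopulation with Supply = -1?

Conditioning on Supply=-1 selects the 4 unit(s) with Demand ∈ {4, 7, 6, 5}. Their Tax values: 6, 12, 10, 8. Mean = 9.

9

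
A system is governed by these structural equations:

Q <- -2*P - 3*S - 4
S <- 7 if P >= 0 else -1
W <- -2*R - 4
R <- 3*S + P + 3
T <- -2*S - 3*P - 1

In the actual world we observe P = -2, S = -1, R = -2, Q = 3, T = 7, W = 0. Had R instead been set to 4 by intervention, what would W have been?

-12

The intervention breaks the incoming arrows to R: R <- 3*S + P + 3 no longer applies, and R = 4.
W = -2*R - 4  [with R=4]  = -12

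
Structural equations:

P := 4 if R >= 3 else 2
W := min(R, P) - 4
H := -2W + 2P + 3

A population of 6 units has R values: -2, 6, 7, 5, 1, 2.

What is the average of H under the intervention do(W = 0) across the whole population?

9

Under do(W=0), W's equation is replaced by W=0 for every unit. Per-unit H: 7, 11, 11, 11, 7, 7. Mean = 9.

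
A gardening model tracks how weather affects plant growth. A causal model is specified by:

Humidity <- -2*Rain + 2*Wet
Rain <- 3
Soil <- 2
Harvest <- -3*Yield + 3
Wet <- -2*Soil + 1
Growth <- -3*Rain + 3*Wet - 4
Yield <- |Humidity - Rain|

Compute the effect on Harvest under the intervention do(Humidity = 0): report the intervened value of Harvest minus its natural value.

Under do(Humidity=0), the mechanism Humidity <- -2*Rain + 2*Wet is discarded; Humidity is fixed at 0.
Yield = |Humidity - Rain|  [with Humidity=0, Rain=3]  = 3
Harvest = -3*Yield + 3  [with Yield=3]  = -6
Without intervention: Wet = -2*Soil + 1  [with Soil=2]  = -3; Humidity = -2*Rain + 2*Wet  [with Rain=3, Wet=-3]  = -12; Yield = |Humidity - Rain|  [with Humidity=-12, Rain=3]  = 15; Harvest = -3*Yield + 3  [with Yield=15]  = -42.
Change = -6 − (-42) = 36.

36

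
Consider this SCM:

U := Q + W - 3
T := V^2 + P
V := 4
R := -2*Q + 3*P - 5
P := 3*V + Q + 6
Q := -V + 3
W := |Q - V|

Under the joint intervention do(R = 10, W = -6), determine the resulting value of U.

-10

Under do(R = 10, W = -6), each intervened variable's structural equation is replaced by its fixed value.
Q = -V + 3  [with V=4]  = -1
U = Q + W - 3  [with Q=-1, W=-6]  = -10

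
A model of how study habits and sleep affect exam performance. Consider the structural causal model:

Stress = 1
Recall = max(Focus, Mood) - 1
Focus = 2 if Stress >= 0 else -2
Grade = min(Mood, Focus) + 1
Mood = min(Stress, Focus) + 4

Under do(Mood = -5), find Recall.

1

The intervention breaks the incoming arrows to Mood: Mood = min(Stress, Focus) + 4 no longer applies, and Mood = -5.
Focus = 2 if Stress >= 0 else -2  [with Stress=1]  = 2
Recall = max(Focus, Mood) - 1  [with Focus=2, Mood=-5]  = 1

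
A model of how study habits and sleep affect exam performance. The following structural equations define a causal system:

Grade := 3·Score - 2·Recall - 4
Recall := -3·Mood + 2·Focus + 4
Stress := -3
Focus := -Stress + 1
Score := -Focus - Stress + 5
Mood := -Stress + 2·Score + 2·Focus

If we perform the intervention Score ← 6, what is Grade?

128

The intervention breaks the incoming arrows to Score: Score := -Focus - Stress + 5 no longer applies, and Score = 6.
Focus = -Stress + 1  [with Stress=-3]  = 4
Mood = -Stress + 2·Score + 2·Focus  [with Stress=-3, Score=6, Focus=4]  = 23
Recall = -3·Mood + 2·Focus + 4  [with Mood=23, Focus=4]  = -57
Grade = 3·Score - 2·Recall - 4  [with Score=6, Recall=-57]  = 128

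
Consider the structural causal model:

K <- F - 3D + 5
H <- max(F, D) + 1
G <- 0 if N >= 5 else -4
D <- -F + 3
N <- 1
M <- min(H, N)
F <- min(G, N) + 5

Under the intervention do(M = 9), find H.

The intervention breaks the incoming arrows to M: M <- min(H, N) no longer applies, and M = 9.
H is not downstream of the intervention, so its value is determined by the original equations.
G = 0 if N >= 5 else -4  [with N=1]  = -4
F = min(G, N) + 5  [with G=-4, N=1]  = 1
D = -F + 3  [with F=1]  = 2
H = max(F, D) + 1  [with F=1, D=2]  = 3

3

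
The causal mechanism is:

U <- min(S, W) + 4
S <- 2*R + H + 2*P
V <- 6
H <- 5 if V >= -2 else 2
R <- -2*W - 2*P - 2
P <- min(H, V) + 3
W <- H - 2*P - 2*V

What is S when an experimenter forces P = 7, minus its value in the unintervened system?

The intervention breaks the incoming arrows to P: P <- min(H, V) + 3 no longer applies, and P = 7.
H = 5 if V >= -2 else 2  [with V=6]  = 5
W = H - 2*P - 2*V  [with H=5, P=7, V=6]  = -21
R = -2*W - 2*P - 2  [with W=-21, P=7]  = 26
S = 2*R + H + 2*P  [with R=26, H=5, P=7]  = 71
Without intervention: H = 5 if V >= -2 else 2  [with V=6]  = 5; P = min(H, V) + 3  [with H=5, V=6]  = 8; W = H - 2*P - 2*V  [with H=5, P=8, V=6]  = -23; R = -2*W - 2*P - 2  [with W=-23, P=8]  = 28; S = 2*R + H + 2*P  [with R=28, H=5, P=8]  = 77.
Change = 71 − 77 = -6.

-6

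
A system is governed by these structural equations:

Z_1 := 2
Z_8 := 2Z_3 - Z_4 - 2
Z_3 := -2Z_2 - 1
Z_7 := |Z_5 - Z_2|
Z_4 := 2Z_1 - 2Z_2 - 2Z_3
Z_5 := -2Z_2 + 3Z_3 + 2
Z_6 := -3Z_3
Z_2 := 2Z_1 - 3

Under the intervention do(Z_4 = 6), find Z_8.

do(Z_4=6) replaces the equation Z_4 := 2Z_1 - 2Z_2 - 2Z_3 with the constant Z_4 = 6.
Z_2 = 2Z_1 - 3  [with Z_1=2]  = 1
Z_3 = -2Z_2 - 1  [with Z_2=1]  = -3
Z_8 = 2Z_3 - Z_4 - 2  [with Z_3=-3, Z_4=6]  = -14

-14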